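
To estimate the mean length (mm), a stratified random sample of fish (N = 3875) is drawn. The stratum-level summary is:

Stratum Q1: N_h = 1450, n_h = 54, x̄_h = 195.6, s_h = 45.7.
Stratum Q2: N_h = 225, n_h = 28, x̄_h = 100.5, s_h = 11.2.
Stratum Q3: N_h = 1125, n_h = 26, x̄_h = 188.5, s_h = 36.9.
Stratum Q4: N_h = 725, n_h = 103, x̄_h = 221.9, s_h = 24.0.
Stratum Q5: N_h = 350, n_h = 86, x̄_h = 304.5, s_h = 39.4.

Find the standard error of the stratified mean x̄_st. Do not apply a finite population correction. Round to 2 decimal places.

SE(x̄_st) ≈ 3.19

V̂(x̄_st) = Σ W_h² s_h²/n_h, with W_h = N_h/N and N = 3875:
  stratum Q1: (1450/3875)²·45.7²/54 = 5.41541
  stratum Q2: (225/3875)²·11.2²/28 = 0.0151043
  stratum Q3: (1125/3875)²·36.9²/26 = 4.41409
  stratum Q4: (725/3875)²·24.0²/103 = 0.195757
  stratum Q5: (350/3875)²·39.4²/86 = 0.147261
V̂(x̄_st) = 10.1876
SE(x̄_st) = √10.1876 = 3.1918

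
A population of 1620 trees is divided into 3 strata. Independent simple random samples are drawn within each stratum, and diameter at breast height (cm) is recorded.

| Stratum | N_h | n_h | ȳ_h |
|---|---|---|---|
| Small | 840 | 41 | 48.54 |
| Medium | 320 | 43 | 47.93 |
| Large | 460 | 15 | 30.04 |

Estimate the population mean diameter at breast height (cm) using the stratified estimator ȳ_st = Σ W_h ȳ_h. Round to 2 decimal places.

ȳ_st ≈ 43.17

N = Σ N_h = 1620. Stratum weights W_h = N_h/N.
ȳ_st = (840·48.54 + 320·47.93 + 460·30.04) / 1620 = 43.1664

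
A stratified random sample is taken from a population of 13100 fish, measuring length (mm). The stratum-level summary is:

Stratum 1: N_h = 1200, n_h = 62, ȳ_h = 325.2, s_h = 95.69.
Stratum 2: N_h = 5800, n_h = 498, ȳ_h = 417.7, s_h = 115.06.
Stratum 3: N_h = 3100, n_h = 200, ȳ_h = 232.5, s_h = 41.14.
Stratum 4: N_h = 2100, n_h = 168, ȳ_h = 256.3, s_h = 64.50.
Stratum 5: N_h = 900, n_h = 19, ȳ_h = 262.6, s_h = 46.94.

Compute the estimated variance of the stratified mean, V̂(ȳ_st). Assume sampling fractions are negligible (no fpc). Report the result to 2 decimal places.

V̂(ȳ_st) = Σ W_h² s_h²/n_h, with W_h = N_h/N and N = 13100:
  stratum 1: (1200/13100)²·95.69²/62 = 1.23926
  stratum 2: (5800/13100)²·115.06²/498 = 5.21114
  stratum 3: (3100/13100)²·41.14²/200 = 0.473892
  stratum 4: (2100/13100)²·64.50²/168 = 0.636365
  stratum 5: (900/13100)²·46.94²/19 = 0.547362
V̂(ȳ_st) = 8.10802

V̂(ȳ_st) ≈ 8.11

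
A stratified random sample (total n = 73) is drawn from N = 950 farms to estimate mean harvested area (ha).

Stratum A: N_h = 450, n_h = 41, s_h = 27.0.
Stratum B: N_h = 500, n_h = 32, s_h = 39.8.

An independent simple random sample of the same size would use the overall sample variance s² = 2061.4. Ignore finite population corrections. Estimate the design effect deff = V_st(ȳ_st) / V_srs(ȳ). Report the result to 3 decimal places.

V̂(ȳ_st) = Σ W_h² s_h²/n_h, with W_h = N_h/N and N = 950:
  stratum A: (450/950)²·27.0²/41 = 3.98953
  stratum B: (500/950)²·39.8²/32 = 13.7123
V_st = 17.7018
V_srs = s²/n = 2061.4/73 = 28.2384
deff = V_st / V_srs = 17.7018/28.2384 = 0.6269

deff ≈ 0.627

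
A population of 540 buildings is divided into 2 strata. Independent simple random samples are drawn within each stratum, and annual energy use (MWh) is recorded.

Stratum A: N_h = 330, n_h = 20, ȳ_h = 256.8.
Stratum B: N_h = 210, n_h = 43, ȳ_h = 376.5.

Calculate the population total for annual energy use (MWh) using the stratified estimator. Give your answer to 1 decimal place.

τ̂_st ≈ 163809.0

τ̂_st = Σ N_h ȳ_h = 330·256.8 + 210·376.5 = 163809.0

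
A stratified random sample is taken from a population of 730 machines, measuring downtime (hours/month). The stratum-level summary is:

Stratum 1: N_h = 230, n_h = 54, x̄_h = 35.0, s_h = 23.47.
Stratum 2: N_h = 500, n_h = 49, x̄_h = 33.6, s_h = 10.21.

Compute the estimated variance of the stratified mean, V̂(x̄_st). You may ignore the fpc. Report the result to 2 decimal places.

V̂(x̄_st) = Σ W_h² s_h²/n_h, with W_h = N_h/N and N = 730:
  stratum 1: (230/730)²·23.47²/54 = 1.01261
  stratum 2: (500/730)²·10.21²/49 = 0.998044
V̂(x̄_st) = 2.01065

V̂(x̄_st) ≈ 2.01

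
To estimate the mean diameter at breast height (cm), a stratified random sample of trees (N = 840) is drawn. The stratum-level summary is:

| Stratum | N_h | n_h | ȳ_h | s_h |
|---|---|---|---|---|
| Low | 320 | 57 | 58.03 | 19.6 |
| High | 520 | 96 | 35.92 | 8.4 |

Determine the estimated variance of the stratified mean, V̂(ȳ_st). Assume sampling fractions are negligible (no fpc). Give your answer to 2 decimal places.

V̂(ȳ_st) ≈ 1.26

V̂(ȳ_st) = Σ W_h² s_h²/n_h, with W_h = N_h/N and N = 840:
  stratum Low: (320/840)²·19.6²/57 = 0.97809
  stratum High: (520/840)²·8.4²/96 = 0.281667
V̂(ȳ_st) = 1.25976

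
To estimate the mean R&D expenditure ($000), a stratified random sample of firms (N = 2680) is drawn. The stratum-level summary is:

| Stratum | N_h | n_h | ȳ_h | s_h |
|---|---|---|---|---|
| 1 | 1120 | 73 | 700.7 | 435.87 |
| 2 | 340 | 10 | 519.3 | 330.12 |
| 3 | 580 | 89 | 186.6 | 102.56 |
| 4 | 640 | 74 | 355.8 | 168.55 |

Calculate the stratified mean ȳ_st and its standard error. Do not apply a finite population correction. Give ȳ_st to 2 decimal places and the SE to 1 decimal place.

ȳ_st ≈ 484.06, SE ≈ 25.6

ȳ_st = Σ W_h ȳ_h = (1120·700.7 + 340·519.3 + 580·186.6 + 640·355.8)/2680 = 484.06194
V̂(ȳ_st) = Σ W_h² s_h²/n_h, with W_h = N_h/N and N = 2680:
  stratum 1: (1120/2680)²·435.87²/73 = 454.525
  stratum 2: (340/2680)²·330.12²/10 = 175.401
  stratum 3: (580/2680)²·102.56²/89 = 5.53544
  stratum 4: (640/2680)²·168.55²/74 = 21.8935
V̂(ȳ_st) = 657.355
SE(ȳ_st) = √657.355 = 25.6389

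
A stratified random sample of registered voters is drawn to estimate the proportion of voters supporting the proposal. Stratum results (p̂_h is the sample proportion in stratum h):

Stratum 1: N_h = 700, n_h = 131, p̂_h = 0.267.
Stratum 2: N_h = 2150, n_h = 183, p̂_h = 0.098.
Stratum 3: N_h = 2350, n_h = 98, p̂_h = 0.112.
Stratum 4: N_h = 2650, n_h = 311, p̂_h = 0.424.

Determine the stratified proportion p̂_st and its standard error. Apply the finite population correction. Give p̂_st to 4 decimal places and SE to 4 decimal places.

N = 7850; stratum weights W_h = N_h/N.
p̂_st = Σ W_h p̂_h = (700·0.267 + 2150·0.098 + 2350·0.112 + 2650·0.424)/7850 = 0.22731
V̂(p̂_st) = Σ W_h² (1 − n_h/N_h) p̂_h(1−p̂_h)/(n_h−1):
  stratum 1: (700/7850)²·(1 − 131/700)·0.267·0.733/130 = 9.73067e-06
  stratum 2: (2150/7850)²·(1 − 183/2150)·0.098·0.902/182 = 3.33323e-05
  stratum 3: (2350/7850)²·(1 − 98/2350)·0.112·0.888/97 = 8.80554e-05
  stratum 4: (2650/7850)²·(1 − 311/2650)·0.424·0.576/310 = 7.92435e-05
V̂(p̂_st) = 0.000210362; SE = √V̂ = 0.0145039

p̂_st ≈ 0.2273, SE ≈ 0.0145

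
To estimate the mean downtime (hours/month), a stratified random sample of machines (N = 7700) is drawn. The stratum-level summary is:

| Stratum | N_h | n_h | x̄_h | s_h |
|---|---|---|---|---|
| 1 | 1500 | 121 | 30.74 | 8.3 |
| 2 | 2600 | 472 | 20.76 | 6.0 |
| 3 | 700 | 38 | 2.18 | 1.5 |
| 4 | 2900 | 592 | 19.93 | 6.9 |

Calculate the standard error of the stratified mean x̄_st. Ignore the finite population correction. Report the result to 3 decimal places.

V̂(x̄_st) = Σ W_h² s_h²/n_h, with W_h = N_h/N and N = 7700:
  stratum 1: (1500/7700)²·8.3²/121 = 0.0216059
  stratum 2: (2600/7700)²·6.0²/472 = 0.00869612
  stratum 3: (700/7700)²·1.5²/38 = 0.000489343
  stratum 4: (2900/7700)²·6.9²/592 = 0.0114075
V̂(x̄_st) = 0.0421989
SE(x̄_st) = √0.0421989 = 0.205424

SE(x̄_st) ≈ 0.205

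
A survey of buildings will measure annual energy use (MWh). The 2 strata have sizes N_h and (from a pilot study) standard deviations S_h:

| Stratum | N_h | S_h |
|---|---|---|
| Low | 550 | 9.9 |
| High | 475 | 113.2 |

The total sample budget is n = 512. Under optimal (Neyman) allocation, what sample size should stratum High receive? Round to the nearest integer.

465

Neyman allocation: n_h = n · N_h S_h / Σ N_i S_i, with n = 512.
  stratum Low: N_h·S_h = 550·9.9 = 5445.00
  stratum High: N_h·S_h = 475·113.2 = 53770.00
Σ N_h S_h = 59215.00
n for stratum High = 512·53770.00/59215.00 = 464.920 → 465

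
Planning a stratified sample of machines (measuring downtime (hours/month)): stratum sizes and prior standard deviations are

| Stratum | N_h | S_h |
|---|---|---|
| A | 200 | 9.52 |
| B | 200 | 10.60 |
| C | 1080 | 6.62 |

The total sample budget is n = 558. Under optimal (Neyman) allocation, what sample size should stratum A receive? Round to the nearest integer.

Neyman allocation: n_h = n · N_h S_h / Σ N_i S_i, with n = 558.
  stratum A: N_h·S_h = 200·9.52 = 1904.00
  stratum B: N_h·S_h = 200·10.60 = 2120.00
  stratum C: N_h·S_h = 1080·6.62 = 7149.60
Σ N_h S_h = 11173.60
n for stratum A = 558·1904.00/11173.60 = 95.084 → 95

95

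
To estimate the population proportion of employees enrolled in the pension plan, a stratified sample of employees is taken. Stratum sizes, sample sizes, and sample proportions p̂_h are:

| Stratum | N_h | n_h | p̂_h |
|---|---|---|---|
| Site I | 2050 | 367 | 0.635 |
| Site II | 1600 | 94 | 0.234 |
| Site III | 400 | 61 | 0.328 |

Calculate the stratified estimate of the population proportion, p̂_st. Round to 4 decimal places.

p̂_st ≈ 0.4463

N = 4050; stratum weights W_h = N_h/N.
p̂_st = Σ W_h p̂_h = (2050·0.635 + 1600·0.234 + 400·0.328)/4050 = 0.44626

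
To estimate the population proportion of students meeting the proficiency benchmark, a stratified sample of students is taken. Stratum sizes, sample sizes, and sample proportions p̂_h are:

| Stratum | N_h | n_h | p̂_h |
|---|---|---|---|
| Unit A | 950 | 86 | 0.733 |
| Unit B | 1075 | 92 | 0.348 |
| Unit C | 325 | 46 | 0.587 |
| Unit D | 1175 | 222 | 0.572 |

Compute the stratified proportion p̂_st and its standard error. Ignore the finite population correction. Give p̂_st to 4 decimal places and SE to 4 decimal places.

p̂_st ≈ 0.5485, SE ≈ 0.0238

N = 3525; stratum weights W_h = N_h/N.
p̂_st = Σ W_h p̂_h = (950·0.733 + 1075·0.348 + 325·0.587 + 1175·0.572)/3525 = 0.54846
V̂(p̂_st) = Σ W_h² p̂_h(1−p̂_h)/(n_h−1):
  stratum Unit A: (950/3525)²·0.733·0.267/85 = 0.000167234
  stratum Unit B: (1075/3525)²·0.348·0.652/91 = 0.000231891
  stratum Unit C: (325/3525)²·0.587·0.413/45 = 4.57956e-05
  stratum Unit D: (1175/3525)²·0.572·0.428/221 = 0.000123085
V̂(p̂_st) = 0.000568006; SE = √V̂ = 0.0238329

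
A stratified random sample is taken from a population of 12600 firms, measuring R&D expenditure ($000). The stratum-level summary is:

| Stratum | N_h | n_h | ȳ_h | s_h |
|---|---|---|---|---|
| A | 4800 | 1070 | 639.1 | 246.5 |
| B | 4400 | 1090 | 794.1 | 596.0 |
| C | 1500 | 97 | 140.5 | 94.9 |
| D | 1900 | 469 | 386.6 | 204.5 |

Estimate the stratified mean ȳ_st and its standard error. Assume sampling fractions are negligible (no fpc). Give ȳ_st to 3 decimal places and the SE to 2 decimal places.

ȳ_st = Σ W_h ȳ_h = (4800·639.1 + 4400·794.1 + 1500·140.5 + 1900·386.6)/12600 = 595.79444
V̂(ȳ_st) = Σ W_h² s_h²/n_h, with W_h = N_h/N and N = 12600:
  stratum A: (4800/12600)²·246.5²/1070 = 8.24122
  stratum B: (4400/12600)²·596.0²/1090 = 39.7402
  stratum C: (1500/12600)²·94.9²/97 = 1.31584
  stratum D: (1900/12600)²·204.5²/469 = 2.02759
V̂(ȳ_st) = 51.3249
SE(ȳ_st) = √51.3249 = 7.16414

ȳ_st ≈ 595.794, SE ≈ 7.16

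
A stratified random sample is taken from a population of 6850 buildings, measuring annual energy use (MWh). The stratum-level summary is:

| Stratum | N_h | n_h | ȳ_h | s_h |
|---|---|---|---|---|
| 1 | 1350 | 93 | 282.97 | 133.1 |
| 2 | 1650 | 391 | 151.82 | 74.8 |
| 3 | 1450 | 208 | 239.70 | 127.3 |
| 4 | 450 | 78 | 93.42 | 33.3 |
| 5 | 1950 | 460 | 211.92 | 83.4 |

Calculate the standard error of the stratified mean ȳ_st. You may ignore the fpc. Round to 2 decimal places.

SE(ȳ_st) ≈ 3.61

V̂(ȳ_st) = Σ W_h² s_h²/n_h, with W_h = N_h/N and N = 6850:
  stratum 1: (1350/6850)²·133.1²/93 = 7.39877
  stratum 2: (1650/6850)²·74.8²/391 = 0.830258
  stratum 3: (1450/6850)²·127.3²/208 = 3.49099
  stratum 4: (450/6850)²·33.3²/78 = 0.0613533
  stratum 5: (1950/6850)²·83.4²/460 = 1.22536
V̂(ȳ_st) = 13.0067
SE(ȳ_st) = √13.0067 = 3.60648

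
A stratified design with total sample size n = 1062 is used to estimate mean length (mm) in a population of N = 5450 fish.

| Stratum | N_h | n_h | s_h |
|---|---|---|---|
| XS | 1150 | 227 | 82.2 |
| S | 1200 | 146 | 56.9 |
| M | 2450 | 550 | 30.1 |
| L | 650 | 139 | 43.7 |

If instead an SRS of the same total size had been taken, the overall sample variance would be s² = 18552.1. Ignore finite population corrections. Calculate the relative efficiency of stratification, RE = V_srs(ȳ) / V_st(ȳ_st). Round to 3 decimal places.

V̂(ȳ_st) = Σ W_h² s_h²/n_h, with W_h = N_h/N and N = 5450:
  stratum XS: (1150/5450)²·82.2²/227 = 1.32532
  stratum S: (1200/5450)²·56.9²/146 = 1.07508
  stratum M: (2450/5450)²·30.1²/550 = 0.332897
  stratum L: (650/5450)²·43.7²/139 = 0.195426
V_st = 2.92872
V_srs = s²/n = 18552.1/1062 = 17.469
Relative efficiency = V_srs / V_st = 17.469/2.92872 = 5.9647

RE ≈ 5.965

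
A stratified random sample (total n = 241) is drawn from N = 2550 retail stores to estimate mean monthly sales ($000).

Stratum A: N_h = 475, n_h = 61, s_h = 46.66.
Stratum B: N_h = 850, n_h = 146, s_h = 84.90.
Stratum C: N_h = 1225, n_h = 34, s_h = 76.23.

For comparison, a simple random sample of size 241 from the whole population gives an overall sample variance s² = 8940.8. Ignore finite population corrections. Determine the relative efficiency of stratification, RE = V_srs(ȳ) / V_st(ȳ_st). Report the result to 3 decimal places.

RE ≈ 0.804

V̂(ȳ_st) = Σ W_h² s_h²/n_h, with W_h = N_h/N and N = 2550:
  stratum A: (475/2550)²·46.66²/61 = 1.23842
  stratum B: (850/2550)²·84.90²/146 = 5.48555
  stratum C: (1225/2550)²·76.23²/34 = 39.4425
V_st = 46.1665
V_srs = s²/n = 8940.8/241 = 37.0988
Relative efficiency = V_srs / V_st = 37.0988/46.1665 = 0.8036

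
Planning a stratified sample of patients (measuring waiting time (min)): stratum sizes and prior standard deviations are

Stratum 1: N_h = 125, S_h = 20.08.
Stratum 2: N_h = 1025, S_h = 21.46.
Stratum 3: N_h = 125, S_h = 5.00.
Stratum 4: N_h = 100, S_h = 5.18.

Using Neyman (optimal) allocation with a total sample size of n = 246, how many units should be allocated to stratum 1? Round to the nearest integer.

24

Neyman allocation: n_h = n · N_h S_h / Σ N_i S_i, with n = 246.
  stratum 1: N_h·S_h = 125·20.08 = 2510.00
  stratum 2: N_h·S_h = 1025·21.46 = 21996.50
  stratum 3: N_h·S_h = 125·5.00 = 625.00
  stratum 4: N_h·S_h = 100·5.18 = 518.00
Σ N_h S_h = 25649.50
n for stratum 1 = 246·2510.00/25649.50 = 24.073 → 24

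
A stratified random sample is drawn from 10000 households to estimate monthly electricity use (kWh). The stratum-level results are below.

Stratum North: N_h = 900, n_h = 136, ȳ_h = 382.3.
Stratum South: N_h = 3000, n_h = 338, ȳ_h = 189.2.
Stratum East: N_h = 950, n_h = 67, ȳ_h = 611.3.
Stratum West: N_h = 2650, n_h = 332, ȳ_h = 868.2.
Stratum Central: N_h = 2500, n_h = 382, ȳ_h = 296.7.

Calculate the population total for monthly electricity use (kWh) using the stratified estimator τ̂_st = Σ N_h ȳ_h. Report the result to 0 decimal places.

τ̂_st = Σ N_h ȳ_h = 900·382.3 + 3000·189.2 + 950·611.3 + 2650·868.2 + 2500·296.7 = 4534885

τ̂_st ≈ 4534885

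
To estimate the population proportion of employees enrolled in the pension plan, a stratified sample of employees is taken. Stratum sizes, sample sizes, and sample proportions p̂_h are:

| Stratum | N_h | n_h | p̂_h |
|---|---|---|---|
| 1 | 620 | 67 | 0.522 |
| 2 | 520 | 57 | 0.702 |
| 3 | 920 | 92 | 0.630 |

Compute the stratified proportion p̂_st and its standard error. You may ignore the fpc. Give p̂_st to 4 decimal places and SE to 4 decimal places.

p̂_st ≈ 0.6157, SE ≈ 0.0330

N = 2060; stratum weights W_h = N_h/N.
p̂_st = Σ W_h p̂_h = (620·0.522 + 520·0.702 + 920·0.630)/2060 = 0.61567
V̂(p̂_st) = Σ W_h² p̂_h(1−p̂_h)/(n_h−1):
  stratum 1: (620/2060)²·0.522·0.478/66 = 0.000342455
  stratum 2: (520/2060)²·0.702·0.298/56 = 0.000238033
  stratum 3: (920/2060)²·0.630·0.370/91 = 0.000510907
V̂(p̂_st) = 0.0010914; SE = √V̂ = 0.0330363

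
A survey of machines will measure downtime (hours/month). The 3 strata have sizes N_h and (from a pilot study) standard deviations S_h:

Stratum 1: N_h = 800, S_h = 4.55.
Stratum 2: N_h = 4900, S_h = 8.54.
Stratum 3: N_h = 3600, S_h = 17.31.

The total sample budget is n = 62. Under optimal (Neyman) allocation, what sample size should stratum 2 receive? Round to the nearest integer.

24

Neyman allocation: n_h = n · N_h S_h / Σ N_i S_i, with n = 62.
  stratum 1: N_h·S_h = 800·4.55 = 3640.00
  stratum 2: N_h·S_h = 4900·8.54 = 41846.00
  stratum 3: N_h·S_h = 3600·17.31 = 62316.00
Σ N_h S_h = 107802.00
n for stratum 2 = 62·41846.00/107802.00 = 24.067 → 24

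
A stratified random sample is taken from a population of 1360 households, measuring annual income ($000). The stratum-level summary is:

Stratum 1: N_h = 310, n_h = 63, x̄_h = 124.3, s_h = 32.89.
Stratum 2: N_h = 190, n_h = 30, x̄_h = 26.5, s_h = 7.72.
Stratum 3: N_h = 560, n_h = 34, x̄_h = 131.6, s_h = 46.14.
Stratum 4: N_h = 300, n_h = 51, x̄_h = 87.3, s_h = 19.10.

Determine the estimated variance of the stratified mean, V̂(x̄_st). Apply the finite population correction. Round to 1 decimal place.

V̂(x̄_st) ≈ 11.0

V̂(x̄_st) = Σ W_h² (1 − n_h/N_h) s_h²/n_h, with W_h = N_h/N and N = 1360:
  stratum 1: (310/1360)²·(1 − 63/310)·32.89²/63 = 0.710834
  stratum 2: (190/1360)²·(1 − 30/190)·7.72²/30 = 0.0326519
  stratum 3: (560/1360)²·(1 − 34/560)·46.14²/34 = 9.97177
  stratum 4: (300/1360)²·(1 − 51/300)·19.10²/51 = 0.288895
V̂(x̄_st) = 11.0041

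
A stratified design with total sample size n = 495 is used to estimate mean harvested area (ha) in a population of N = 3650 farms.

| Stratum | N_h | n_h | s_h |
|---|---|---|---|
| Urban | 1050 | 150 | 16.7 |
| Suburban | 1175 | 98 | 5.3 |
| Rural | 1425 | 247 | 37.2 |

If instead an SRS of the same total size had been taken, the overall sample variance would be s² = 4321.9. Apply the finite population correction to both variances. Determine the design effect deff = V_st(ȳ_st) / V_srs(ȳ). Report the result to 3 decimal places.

deff ≈ 0.115

V̂(ȳ_st) = Σ W_h² (1 − n_h/N_h) s_h²/n_h, with W_h = N_h/N and N = 3650:
  stratum Urban: (1050/3650)²·(1 − 150/1050)·16.7²/150 = 0.131883
  stratum Suburban: (1175/3650)²·(1 − 98/1175)·5.3²/98 = 0.0272266
  stratum Rural: (1425/3650)²·(1 − 247/1425)·37.2²/247 = 0.705933
V_st = 0.865042
V_srs = (1 − 495/3650)·4321.9/495 = 7.54703
deff = V_st / V_srs = 0.865042/7.54703 = 0.1146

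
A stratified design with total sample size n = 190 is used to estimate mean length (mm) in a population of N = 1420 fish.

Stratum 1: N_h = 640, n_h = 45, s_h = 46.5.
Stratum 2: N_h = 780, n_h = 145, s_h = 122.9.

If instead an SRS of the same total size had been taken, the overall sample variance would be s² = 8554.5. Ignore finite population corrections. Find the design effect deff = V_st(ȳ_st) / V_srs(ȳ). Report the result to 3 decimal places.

V̂(ȳ_st) = Σ W_h² s_h²/n_h, with W_h = N_h/N and N = 1420:
  stratum 1: (640/1420)²·46.5²/45 = 9.7606
  stratum 2: (780/1420)²·122.9²/145 = 31.4303
V_st = 41.1909
V_srs = s²/n = 8554.5/190 = 45.0237
deff = V_st / V_srs = 41.1909/45.0237 = 0.9149

deff ≈ 0.915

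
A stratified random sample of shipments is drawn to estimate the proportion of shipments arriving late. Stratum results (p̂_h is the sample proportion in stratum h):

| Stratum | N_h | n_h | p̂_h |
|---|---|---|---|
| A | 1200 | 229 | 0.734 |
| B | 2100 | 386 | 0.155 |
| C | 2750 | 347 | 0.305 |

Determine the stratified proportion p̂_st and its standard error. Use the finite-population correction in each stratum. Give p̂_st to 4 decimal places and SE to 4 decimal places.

p̂_st ≈ 0.3380, SE ≈ 0.0131

N = 6050; stratum weights W_h = N_h/N.
p̂_st = Σ W_h p̂_h = (1200·0.734 + 2100·0.155 + 2750·0.305)/6050 = 0.33802
V̂(p̂_st) = Σ W_h² (1 − n_h/N_h) p̂_h(1−p̂_h)/(n_h−1):
  stratum A: (1200/6050)²·(1 − 229/1200)·0.734·0.266/228 = 2.72604e-05
  stratum B: (2100/6050)²·(1 − 386/2100)·0.155·0.845/385 = 3.34539e-05
  stratum C: (2750/6050)²·(1 − 347/2750)·0.305·0.695/346 = 0.000110607
V̂(p̂_st) = 0.000171322; SE = √V̂ = 0.013089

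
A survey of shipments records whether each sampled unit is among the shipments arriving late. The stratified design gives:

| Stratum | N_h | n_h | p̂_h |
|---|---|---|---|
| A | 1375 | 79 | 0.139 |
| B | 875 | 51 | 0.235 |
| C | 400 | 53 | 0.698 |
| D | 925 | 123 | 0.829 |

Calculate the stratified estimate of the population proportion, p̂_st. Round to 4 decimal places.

N = 3575; stratum weights W_h = N_h/N.
p̂_st = Σ W_h p̂_h = (1375·0.139 + 875·0.235 + 400·0.698 + 925·0.829)/3575 = 0.40357

p̂_st ≈ 0.4036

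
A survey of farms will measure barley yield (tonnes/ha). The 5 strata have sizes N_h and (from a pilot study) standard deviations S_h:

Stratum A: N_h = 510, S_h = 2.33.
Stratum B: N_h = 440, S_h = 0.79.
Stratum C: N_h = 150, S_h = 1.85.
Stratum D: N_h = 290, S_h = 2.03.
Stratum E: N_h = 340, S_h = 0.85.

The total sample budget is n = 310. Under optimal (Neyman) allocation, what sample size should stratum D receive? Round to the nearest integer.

68

Neyman allocation: n_h = n · N_h S_h / Σ N_i S_i, with n = 310.
  stratum A: N_h·S_h = 510·2.33 = 1188.30
  stratum B: N_h·S_h = 440·0.79 = 347.60
  stratum C: N_h·S_h = 150·1.85 = 277.50
  stratum D: N_h·S_h = 290·2.03 = 588.70
  stratum E: N_h·S_h = 340·0.85 = 289.00
Σ N_h S_h = 2691.10
n for stratum D = 310·588.70/2691.10 = 67.815 → 68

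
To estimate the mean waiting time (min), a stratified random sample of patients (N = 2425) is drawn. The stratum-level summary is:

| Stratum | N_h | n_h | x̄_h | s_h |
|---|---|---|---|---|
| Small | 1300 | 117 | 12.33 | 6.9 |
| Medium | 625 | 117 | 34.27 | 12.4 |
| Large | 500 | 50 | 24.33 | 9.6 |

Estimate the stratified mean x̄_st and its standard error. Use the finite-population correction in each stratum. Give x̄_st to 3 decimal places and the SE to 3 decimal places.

x̄_st = Σ W_h x̄_h = (1300·12.33 + 625·34.27 + 500·24.33)/2425 = 20.45887
V̂(x̄_st) = Σ W_h² (1 − n_h/N_h) s_h²/n_h, with W_h = N_h/N and N = 2425:
  stratum Small: (1300/2425)²·(1 − 117/1300)·6.9²/117 = 0.106418
  stratum Medium: (625/2425)²·(1 − 117/625)·12.4²/117 = 0.0709541
  stratum Large: (500/2425)²·(1 − 50/500)·9.6²/50 = 0.0705231
V̂(x̄_st) = 0.247896
SE(x̄_st) = √0.247896 = 0.497891

x̄_st ≈ 20.459, SE ≈ 0.498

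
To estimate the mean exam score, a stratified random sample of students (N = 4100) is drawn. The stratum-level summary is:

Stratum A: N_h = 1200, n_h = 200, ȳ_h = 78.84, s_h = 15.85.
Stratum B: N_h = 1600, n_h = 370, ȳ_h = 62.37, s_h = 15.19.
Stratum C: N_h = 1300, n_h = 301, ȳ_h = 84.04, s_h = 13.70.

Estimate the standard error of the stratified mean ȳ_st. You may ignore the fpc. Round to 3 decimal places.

SE(ȳ_st) ≈ 0.515

V̂(ȳ_st) = Σ W_h² s_h²/n_h, with W_h = N_h/N and N = 4100:
  stratum A: (1200/4100)²·15.85²/200 = 0.107603
  stratum B: (1600/4100)²·15.19²/370 = 0.0949699
  stratum C: (1300/4100)²·13.70²/301 = 0.0626893
V̂(ȳ_st) = 0.265262
SE(ȳ_st) = √0.265262 = 0.515036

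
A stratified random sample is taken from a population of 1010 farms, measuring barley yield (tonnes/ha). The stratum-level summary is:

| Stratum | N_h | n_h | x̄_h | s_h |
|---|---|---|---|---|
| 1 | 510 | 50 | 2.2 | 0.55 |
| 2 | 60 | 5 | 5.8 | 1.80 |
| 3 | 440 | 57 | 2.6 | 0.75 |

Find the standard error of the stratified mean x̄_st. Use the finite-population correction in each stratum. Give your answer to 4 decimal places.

V̂(x̄_st) = Σ W_h² (1 − n_h/N_h) s_h²/n_h, with W_h = N_h/N and N = 1010:
  stratum 1: (510/1010)²·(1 − 50/510)·0.55²/50 = 0.00139136
  stratum 2: (60/1010)²·(1 − 5/60)·1.80²/5 = 0.00209627
  stratum 3: (440/1010)²·(1 − 57/440)·0.75²/57 = 0.00163026
V̂(x̄_st) = 0.00511789
SE(x̄_st) = √0.00511789 = 0.0715394

SE(x̄_st) ≈ 0.0715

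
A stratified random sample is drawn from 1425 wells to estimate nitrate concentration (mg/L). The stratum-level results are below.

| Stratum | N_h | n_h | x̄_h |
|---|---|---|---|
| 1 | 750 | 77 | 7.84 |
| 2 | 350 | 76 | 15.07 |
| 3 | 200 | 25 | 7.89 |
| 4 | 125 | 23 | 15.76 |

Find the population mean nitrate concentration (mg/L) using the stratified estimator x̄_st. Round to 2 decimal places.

x̄_st ≈ 10.32

N = Σ N_h = 1425. Stratum weights W_h = N_h/N.
x̄_st = (750·7.84 + 350·15.07 + 200·7.89 + 125·15.76) / 1425 = 10.3175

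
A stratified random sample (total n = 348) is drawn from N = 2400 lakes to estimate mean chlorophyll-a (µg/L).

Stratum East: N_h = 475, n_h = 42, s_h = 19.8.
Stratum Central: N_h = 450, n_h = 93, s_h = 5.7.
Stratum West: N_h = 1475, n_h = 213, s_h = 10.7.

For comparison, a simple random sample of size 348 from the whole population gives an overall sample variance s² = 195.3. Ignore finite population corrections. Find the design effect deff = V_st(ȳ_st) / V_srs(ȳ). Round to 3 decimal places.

deff ≈ 1.035

V̂(ȳ_st) = Σ W_h² s_h²/n_h, with W_h = N_h/N and N = 2400:
  stratum East: (475/2400)²·19.8²/42 = 0.365633
  stratum Central: (450/2400)²·5.7²/93 = 0.012282
  stratum West: (1475/2400)²·10.7²/213 = 0.203025
V_st = 0.58094
V_srs = s²/n = 195.3/348 = 0.561207
deff = V_st / V_srs = 0.58094/0.561207 = 1.0352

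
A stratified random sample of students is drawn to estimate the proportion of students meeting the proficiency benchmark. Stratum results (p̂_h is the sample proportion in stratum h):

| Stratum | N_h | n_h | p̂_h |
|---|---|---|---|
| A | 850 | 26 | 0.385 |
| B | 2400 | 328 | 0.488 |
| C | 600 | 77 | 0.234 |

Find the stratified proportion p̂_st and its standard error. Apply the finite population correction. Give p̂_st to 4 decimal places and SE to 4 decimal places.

p̂_st ≈ 0.4257, SE ≈ 0.0275

N = 3850; stratum weights W_h = N_h/N.
p̂_st = Σ W_h p̂_h = (850·0.385 + 2400·0.488 + 600·0.234)/3850 = 0.42568
V̂(p̂_st) = Σ W_h² (1 − n_h/N_h) p̂_h(1−p̂_h)/(n_h−1):
  stratum A: (850/3850)²·(1 − 26/850)·0.385·0.615/25 = 0.000447528
  stratum B: (2400/3850)²·(1 − 328/2400)·0.488·0.512/327 = 0.000256343
  stratum C: (600/3850)²·(1 − 77/600)·0.234·0.766/76 = 4.99301e-05
V̂(p̂_st) = 0.000753801; SE = √V̂ = 0.0274554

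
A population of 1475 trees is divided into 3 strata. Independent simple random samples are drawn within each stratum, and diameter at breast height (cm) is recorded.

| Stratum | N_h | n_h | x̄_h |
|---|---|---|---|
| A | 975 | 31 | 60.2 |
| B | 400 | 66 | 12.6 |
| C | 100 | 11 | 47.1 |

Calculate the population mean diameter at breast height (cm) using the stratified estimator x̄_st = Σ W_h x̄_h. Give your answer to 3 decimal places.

N = Σ N_h = 1475. Stratum weights W_h = N_h/N.
x̄_st = (975·60.2 + 400·12.6 + 100·47.1) / 1475 = 46.40339

x̄_st ≈ 46.403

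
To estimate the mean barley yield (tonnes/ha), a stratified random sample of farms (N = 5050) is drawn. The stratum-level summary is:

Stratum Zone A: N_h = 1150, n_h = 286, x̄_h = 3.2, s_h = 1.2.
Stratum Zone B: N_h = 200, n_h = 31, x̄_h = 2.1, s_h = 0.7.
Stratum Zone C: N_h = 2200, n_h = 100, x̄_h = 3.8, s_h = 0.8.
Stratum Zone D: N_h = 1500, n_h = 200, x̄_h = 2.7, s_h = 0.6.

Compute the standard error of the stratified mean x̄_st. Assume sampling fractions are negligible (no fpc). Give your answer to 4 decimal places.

SE(x̄_st) ≈ 0.0407

V̂(x̄_st) = Σ W_h² s_h²/n_h, with W_h = N_h/N and N = 5050:
  stratum Zone A: (1150/5050)²·1.2²/286 = 0.000261102
  stratum Zone B: (200/5050)²·0.7²/31 = 2.4792e-05
  stratum Zone C: (2200/5050)²·0.8²/100 = 0.00121463
  stratum Zone D: (1500/5050)²·0.6²/200 = 0.000158808
V̂(x̄_st) = 0.00165933
SE(x̄_st) = √0.00165933 = 0.0407348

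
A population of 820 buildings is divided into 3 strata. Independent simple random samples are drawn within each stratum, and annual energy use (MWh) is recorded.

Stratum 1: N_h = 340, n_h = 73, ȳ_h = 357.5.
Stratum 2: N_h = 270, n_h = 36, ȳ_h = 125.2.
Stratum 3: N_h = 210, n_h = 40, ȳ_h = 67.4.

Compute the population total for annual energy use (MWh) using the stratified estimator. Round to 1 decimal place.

τ̂_st = Σ N_h ȳ_h = 340·357.5 + 270·125.2 + 210·67.4 = 169508.0

τ̂_st ≈ 169508.0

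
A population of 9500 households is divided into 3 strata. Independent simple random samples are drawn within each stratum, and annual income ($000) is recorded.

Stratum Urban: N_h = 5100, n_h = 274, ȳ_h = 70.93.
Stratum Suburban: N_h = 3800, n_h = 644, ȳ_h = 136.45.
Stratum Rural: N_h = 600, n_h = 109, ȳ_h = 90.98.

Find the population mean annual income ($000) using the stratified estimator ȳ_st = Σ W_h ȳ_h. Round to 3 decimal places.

ȳ_st ≈ 98.404

N = Σ N_h = 9500. Stratum weights W_h = N_h/N.
ȳ_st = (5100·70.93 + 3800·136.45 + 600·90.98) / 9500 = 98.40432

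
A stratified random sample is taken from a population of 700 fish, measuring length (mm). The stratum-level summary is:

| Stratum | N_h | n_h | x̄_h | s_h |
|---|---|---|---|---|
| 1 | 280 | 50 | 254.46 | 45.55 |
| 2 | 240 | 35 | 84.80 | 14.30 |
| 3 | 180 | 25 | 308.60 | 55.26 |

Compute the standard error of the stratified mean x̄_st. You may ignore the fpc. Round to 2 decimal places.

SE(x̄_st) ≈ 3.92

V̂(x̄_st) = Σ W_h² s_h²/n_h, with W_h = N_h/N and N = 700:
  stratum 1: (280/700)²·45.55²/50 = 6.63937
  stratum 2: (240/700)²·14.30²/35 = 0.6868
  stratum 3: (180/700)²·55.26²/25 = 8.07664
V̂(x̄_st) = 15.4028
SE(x̄_st) = √15.4028 = 3.92464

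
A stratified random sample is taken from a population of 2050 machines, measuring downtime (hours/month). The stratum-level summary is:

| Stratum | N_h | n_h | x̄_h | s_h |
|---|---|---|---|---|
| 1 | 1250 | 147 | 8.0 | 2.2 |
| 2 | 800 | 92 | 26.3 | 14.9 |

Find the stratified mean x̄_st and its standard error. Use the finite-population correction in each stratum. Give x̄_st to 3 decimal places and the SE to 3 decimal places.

x̄_st = Σ W_h x̄_h = (1250·8.0 + 800·26.3)/2050 = 15.14146
V̂(x̄_st) = Σ W_h² (1 − n_h/N_h) s_h²/n_h, with W_h = N_h/N and N = 2050:
  stratum 1: (1250/2050)²·(1 − 147/1250)·2.2²/147 = 0.010802
  stratum 2: (800/2050)²·(1 − 92/800)·14.9²/92 = 0.325237
V̂(x̄_st) = 0.336039
SE(x̄_st) = √0.336039 = 0.579689

x̄_st ≈ 15.141, SE ≈ 0.580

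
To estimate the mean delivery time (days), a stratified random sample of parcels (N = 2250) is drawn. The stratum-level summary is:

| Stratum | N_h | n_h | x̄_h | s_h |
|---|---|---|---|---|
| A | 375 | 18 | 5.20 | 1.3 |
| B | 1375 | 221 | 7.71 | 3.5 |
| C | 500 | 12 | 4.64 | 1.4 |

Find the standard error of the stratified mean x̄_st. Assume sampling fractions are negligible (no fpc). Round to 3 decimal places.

SE(x̄_st) ≈ 0.177

V̂(x̄_st) = Σ W_h² s_h²/n_h, with W_h = N_h/N and N = 2250:
  stratum A: (375/2250)²·1.3²/18 = 0.00260802
  stratum B: (1375/2250)²·3.5²/221 = 0.0207007
  stratum C: (500/2250)²·1.4²/12 = 0.00806584
V̂(x̄_st) = 0.0313745
SE(x̄_st) = √0.0313745 = 0.177129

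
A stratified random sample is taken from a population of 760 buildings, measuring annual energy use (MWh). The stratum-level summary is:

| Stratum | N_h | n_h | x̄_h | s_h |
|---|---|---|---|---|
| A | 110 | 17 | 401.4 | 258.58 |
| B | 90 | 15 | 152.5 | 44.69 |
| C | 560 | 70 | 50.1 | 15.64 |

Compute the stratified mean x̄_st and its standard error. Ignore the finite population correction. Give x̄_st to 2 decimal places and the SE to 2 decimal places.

x̄_st ≈ 113.07, SE ≈ 9.28

x̄_st = Σ W_h x̄_h = (110·401.4 + 90·152.5 + 560·50.1)/760 = 113.07237
V̂(x̄_st) = Σ W_h² s_h²/n_h, with W_h = N_h/N and N = 760:
  stratum A: (110/760)²·258.58²/17 = 82.3947
  stratum B: (90/760)²·44.69²/15 = 1.86718
  stratum C: (560/760)²·15.64²/70 = 1.89725
V̂(x̄_st) = 86.1591
SE(x̄_st) = √86.1591 = 9.28219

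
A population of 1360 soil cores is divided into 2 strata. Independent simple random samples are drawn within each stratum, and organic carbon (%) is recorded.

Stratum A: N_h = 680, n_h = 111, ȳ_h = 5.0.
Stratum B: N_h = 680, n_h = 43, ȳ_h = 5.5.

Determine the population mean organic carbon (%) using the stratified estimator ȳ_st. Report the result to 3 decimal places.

ȳ_st ≈ 5.250

N = Σ N_h = 1360. Stratum weights W_h = N_h/N.
ȳ_st = (680·5.0 + 680·5.5) / 1360 = 5.25000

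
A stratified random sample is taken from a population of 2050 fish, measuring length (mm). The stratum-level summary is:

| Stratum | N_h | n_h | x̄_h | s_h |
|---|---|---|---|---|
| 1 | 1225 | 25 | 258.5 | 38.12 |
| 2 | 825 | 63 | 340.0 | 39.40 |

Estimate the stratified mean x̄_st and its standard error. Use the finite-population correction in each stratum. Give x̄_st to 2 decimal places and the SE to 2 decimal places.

x̄_st = Σ W_h x̄_h = (1225·258.5 + 825·340.0)/2050 = 291.29878
V̂(x̄_st) = Σ W_h² (1 − n_h/N_h) s_h²/n_h, with W_h = N_h/N and N = 2050:
  stratum 1: (1225/2050)²·(1 − 25/1225)·38.12²/25 = 20.3318
  stratum 2: (825/2050)²·(1 − 63/825)·39.40²/63 = 3.68598
V̂(x̄_st) = 24.0178
SE(x̄_st) = √24.0178 = 4.90079

x̄_st ≈ 291.30, SE ≈ 4.90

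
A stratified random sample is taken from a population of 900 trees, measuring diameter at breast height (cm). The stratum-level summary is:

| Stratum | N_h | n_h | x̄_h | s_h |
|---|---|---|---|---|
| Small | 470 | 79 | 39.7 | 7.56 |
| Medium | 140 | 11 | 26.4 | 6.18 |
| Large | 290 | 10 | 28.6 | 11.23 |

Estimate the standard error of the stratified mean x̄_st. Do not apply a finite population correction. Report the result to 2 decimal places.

SE(x̄_st) ≈ 1.26

V̂(x̄_st) = Σ W_h² s_h²/n_h, with W_h = N_h/N and N = 900:
  stratum Small: (470/900)²·7.56²/79 = 0.1973
  stratum Medium: (140/900)²·6.18²/11 = 0.0840147
  stratum Large: (290/900)²·11.23²/10 = 1.30939
V̂(x̄_st) = 1.59071
SE(x̄_st) = √1.59071 = 1.26123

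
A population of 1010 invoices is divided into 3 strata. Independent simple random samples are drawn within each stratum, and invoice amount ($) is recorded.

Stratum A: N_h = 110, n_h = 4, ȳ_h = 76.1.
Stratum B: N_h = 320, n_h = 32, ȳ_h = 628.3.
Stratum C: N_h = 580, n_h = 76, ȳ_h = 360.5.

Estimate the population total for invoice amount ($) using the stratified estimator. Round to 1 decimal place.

τ̂_st = Σ N_h ȳ_h = 110·76.1 + 320·628.3 + 580·360.5 = 418517.0

τ̂_st ≈ 418517.0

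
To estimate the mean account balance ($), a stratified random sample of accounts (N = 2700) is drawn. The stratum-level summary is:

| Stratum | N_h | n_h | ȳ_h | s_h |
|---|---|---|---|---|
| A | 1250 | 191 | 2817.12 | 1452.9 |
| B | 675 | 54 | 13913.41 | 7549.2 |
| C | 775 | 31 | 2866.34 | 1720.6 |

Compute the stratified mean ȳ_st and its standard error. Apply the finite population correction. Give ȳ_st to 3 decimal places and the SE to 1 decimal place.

ȳ_st = Σ W_h ȳ_h = (1250·2817.12 + 675·13913.41 + 775·2866.34)/2700 = 5605.32046
V̂(ȳ_st) = Σ W_h² (1 − n_h/N_h) s_h²/n_h, with W_h = N_h/N and N = 2700:
  stratum A: (1250/2700)²·(1 − 191/1250)·1452.9²/191 = 2006.86
  stratum B: (675/2700)²·(1 − 54/675)·7549.2²/54 = 60684.2
  stratum C: (775/2700)²·(1 − 31/775)·1720.6²/31 = 7553.45
V̂(ȳ_st) = 70244.5
SE(ȳ_st) = √70244.5 = 265.037

ȳ_st ≈ 5605.320, SE ≈ 265.0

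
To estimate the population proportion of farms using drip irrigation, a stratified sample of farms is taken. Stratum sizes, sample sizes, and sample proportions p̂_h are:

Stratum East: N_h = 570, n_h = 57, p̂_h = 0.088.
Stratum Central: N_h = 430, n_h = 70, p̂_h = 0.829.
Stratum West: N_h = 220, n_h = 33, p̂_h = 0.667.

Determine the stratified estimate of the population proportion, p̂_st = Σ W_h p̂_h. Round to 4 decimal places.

N = 1220; stratum weights W_h = N_h/N.
p̂_st = Σ W_h p̂_h = (570·0.088 + 430·0.829 + 220·0.667)/1220 = 0.45358

p̂_st ≈ 0.4536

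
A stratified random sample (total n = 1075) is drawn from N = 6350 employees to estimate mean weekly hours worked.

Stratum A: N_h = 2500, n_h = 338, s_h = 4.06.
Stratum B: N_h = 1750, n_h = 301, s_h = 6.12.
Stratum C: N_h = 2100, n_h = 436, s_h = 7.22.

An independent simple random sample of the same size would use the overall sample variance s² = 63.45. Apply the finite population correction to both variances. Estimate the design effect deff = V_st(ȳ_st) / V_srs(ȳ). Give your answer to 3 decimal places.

V̂(ȳ_st) = Σ W_h² (1 − n_h/N_h) s_h²/n_h, with W_h = N_h/N and N = 6350:
  stratum A: (2500/6350)²·(1 − 338/2500)·4.06²/338 = 0.00653708
  stratum B: (1750/6350)²·(1 − 301/1750)·6.12²/301 = 0.0078252
  stratum C: (2100/6350)²·(1 − 436/2100)·7.22²/436 = 0.0103613
V_st = 0.0247235
V_srs = (1 − 1075/6350)·63.45/1075 = 0.0490311
deff = V_st / V_srs = 0.0247235/0.0490311 = 0.5042

deff ≈ 0.504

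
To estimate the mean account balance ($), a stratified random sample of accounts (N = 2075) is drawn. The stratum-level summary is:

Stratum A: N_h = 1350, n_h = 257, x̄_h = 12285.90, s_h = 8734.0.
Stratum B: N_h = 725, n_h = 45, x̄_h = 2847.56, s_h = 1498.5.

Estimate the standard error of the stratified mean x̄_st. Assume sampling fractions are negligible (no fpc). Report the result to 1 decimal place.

V̂(x̄_st) = Σ W_h² s_h²/n_h, with W_h = N_h/N and N = 2075:
  stratum A: (1350/2075)²·8734.0²/257 = 125639
  stratum B: (725/2075)²·1498.5²/45 = 6091.73
V̂(x̄_st) = 131731
SE(x̄_st) = √131731 = 362.947

SE(x̄_st) ≈ 362.9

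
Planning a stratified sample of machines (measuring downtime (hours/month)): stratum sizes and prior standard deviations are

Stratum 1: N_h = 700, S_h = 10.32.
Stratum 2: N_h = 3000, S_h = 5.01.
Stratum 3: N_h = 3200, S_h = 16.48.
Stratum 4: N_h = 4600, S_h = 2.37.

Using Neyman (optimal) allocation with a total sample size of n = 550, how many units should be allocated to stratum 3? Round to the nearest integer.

338

Neyman allocation: n_h = n · N_h S_h / Σ N_i S_i, with n = 550.
  stratum 1: N_h·S_h = 700·10.32 = 7224.00
  stratum 2: N_h·S_h = 3000·5.01 = 15030.00
  stratum 3: N_h·S_h = 3200·16.48 = 52736.00
  stratum 4: N_h·S_h = 4600·2.37 = 10902.00
Σ N_h S_h = 85892.00
n for stratum 3 = 550·52736.00/85892.00 = 337.689 → 338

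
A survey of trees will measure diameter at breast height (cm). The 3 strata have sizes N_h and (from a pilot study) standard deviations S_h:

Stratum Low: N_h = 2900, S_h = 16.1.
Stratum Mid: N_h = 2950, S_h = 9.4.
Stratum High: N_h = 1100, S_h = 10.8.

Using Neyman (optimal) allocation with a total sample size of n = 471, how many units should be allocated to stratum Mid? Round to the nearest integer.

Neyman allocation: n_h = n · N_h S_h / Σ N_i S_i, with n = 471.
  stratum Low: N_h·S_h = 2900·16.1 = 46690.00
  stratum Mid: N_h·S_h = 2950·9.4 = 27730.00
  stratum High: N_h·S_h = 1100·10.8 = 11880.00
Σ N_h S_h = 86300.00
n for stratum Mid = 471·27730.00/86300.00 = 151.342 → 151

151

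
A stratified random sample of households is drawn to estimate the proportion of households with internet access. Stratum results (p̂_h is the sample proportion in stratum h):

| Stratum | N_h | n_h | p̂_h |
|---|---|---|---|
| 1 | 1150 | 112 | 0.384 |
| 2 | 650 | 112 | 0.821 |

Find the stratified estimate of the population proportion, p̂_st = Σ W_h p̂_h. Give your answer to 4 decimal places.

N = 1800; stratum weights W_h = N_h/N.
p̂_st = Σ W_h p̂_h = (1150·0.384 + 650·0.821)/1800 = 0.54181

p̂_st ≈ 0.5418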